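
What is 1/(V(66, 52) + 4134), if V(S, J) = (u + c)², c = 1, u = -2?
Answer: 1/4135 ≈ 0.00024184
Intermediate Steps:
V(S, J) = 1 (V(S, J) = (-2 + 1)² = (-1)² = 1)
1/(V(66, 52) + 4134) = 1/(1 + 4134) = 1/4135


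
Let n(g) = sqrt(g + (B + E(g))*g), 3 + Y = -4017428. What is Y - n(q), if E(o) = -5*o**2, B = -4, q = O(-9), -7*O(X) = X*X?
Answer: -4017431 - 18*sqrt(57666)/49 ≈ -4.0175e+6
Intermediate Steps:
Y = -4017431 (Y = -3 - 4017428 = -4017431)
O(X) = -X**2/7 (O(X) = -X*X/7 = -X**2/7)
q = -81/7 (q = -1/7*(-9)**2 = -1/7*81 = -81/7 ≈ -11.571)
n(g) = sqrt(g + g*(-4 - 5*g**2)) (n(g) = sqrt(g + (-4 - 5*g**2)*g) = sqrt(g + g*(-4 - 5*g**2)))
Y - n(q) = -4017431 - sqrt(-1*(-81/7)*(3 + 5*(-81/7)**2)) = -4017431 - sqrt(-1*(-81/7)*(3 + 5*(6561/49))) = -4017431 - sqrt(-1*(-81/7)*(3 + 32805/49)) = -4017431 - sqrt(-1*(-81/7)*32952/49) = -4017431 - sqrt(2669112/343) = -4017431 - 18*sqrt(57666)/49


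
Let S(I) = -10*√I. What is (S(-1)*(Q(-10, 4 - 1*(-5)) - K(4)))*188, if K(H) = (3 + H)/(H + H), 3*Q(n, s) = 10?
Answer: -13865*I/3 ≈ -4621.7*I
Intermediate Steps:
Q(n, s) = 10/3 (Q(n, s) = (⅓)*10 = 10/3)
K(H) = (3 + H)/(2*H) (K(H) = (3 + H)/((2*H)) = (3 + H)*(1/(2*H)) = (3 + H)/(2*H))
(S(-1)*(Q(-10, 4 - 1*(-5)) - K(4)))*188 = ((-10*I)*(10/3 - (3 + 4)/(2*4)))*188 = ((-10*I)*(10/3 - 7/(2*4)))*188 = ((-10*I)*(10/3 - 1*7/8))*188 = ((-10*I)*(10/3 - 7/8))*188 = (-10*I*(59/24))*188 = -295*I/12*188 = -13865*I/3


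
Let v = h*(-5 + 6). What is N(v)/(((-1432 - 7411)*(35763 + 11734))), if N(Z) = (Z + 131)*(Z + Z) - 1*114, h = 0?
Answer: 114/420015971 ≈ 2.7142e-7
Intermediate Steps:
v = 0 (v = 0*(-5 + 6) = 0*1 = 0)
N(Z) = -114 + 2*Z*(131 + Z) (N(Z) = (131 + Z)*(2*Z) - 114 = 2*Z*(131 + Z) - 114 = -114 + 2*Z*(131 + Z))
N(v)/(((-1432 - 7411)*(35763 + 11734))) = (-114 + 2*0² + 262*0)/(((-1432 - 7411)*(35763 + 11734))) = (-114 + 2*0 + 0)/((-8843*47497)) = (-114 + 0 + 0)/(-420015971) = -114*(-1/420015971) = 114/420015971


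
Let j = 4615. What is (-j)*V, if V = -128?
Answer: 590720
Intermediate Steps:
(-j)*V = -1*4615*(-128) = -4615*(-128) = 590720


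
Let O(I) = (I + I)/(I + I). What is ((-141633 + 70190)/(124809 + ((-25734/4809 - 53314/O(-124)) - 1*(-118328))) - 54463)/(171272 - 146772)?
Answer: -8285995204031/3727401714750 ≈ -2.2230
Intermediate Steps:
O(I) = 1 (O(I) = (2*I)/((2*I)) = (2*I)*(1/(2*I)) = 1)
((-141633 + 70190)/(124809 + ((-25734/4809 - 53314/O(-124)) - 1*(-118328))) - 54463)/(171272 - 146772) = ((-141633 + 70190)/(124809 + ((-25734/4809 - 53314/1) - 1*(-118328))) - 54463)/(171272 - 146772) = (-71443/(124809 + ((-25734*1/4809 - 53314*1) + 118328)) - 54463)/24500 = (-71443/(124809 + ((-8578/1603 - 53314) + 118328)) - 54463)*(1/24500) = (-71443/(124809 + (-85470920/1603 + 118328)) - 54463)*(1/24500) = (-71443/(124809 + 104208864/1603) - 54463)*(1/24500) = (-71443/304277691/1603 - 54463)*(1/24500) = (-71443*1603/304277691 - 54463)*(1/24500) = (-114523129/304277691 - 54463)*(1/24500) = -16571990408062/304277691*1/24500 = -8285995204031/3727401714750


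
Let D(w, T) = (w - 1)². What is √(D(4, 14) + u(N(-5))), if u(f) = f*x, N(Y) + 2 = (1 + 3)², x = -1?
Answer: I*√5 ≈ 2.2361*I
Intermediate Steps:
D(w, T) = (-1 + w)²
N(Y) = 14 (N(Y) = -2 + (1 + 3)² = -2 + 4² = -2 + 16 = 14)
u(f) = -f (u(f) = f*(-1) = -f)
√(D(4, 14) + u(N(-5))) = √((-1 + 4)² - 1*14) = √(3² - 14) = √(9 - 14) = √(-5) = I*√5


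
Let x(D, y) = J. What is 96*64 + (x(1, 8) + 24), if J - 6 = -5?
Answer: 6169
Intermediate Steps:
J = 1 (J = 6 - 5 = 1)
x(D, y) = 1
96*64 + (x(1, 8) + 24) = 96*64 + (1 + 24) = 6144 + 25 = 6169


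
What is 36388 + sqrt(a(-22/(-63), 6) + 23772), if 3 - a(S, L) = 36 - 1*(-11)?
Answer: 36388 + 4*sqrt(1483) ≈ 36542.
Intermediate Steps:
a(S, L) = -44 (a(S, L) = 3 - (36 - 1*(-11)) = 3 - (36 + 11) = 3 - 1*47 = 3 - 47 = -44)
36388 + sqrt(a(-22/(-63), 6) + 23772) = 36388 + sqrt(-44 + 23772) = 36388 + sqrt(23728) = 36388 + 4*sqrt(1483)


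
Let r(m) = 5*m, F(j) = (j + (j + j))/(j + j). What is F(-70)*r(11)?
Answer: 165/2 ≈ 82.500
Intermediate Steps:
F(j) = 3/2 (F(j) = (j + 2*j)/((2*j)) = (3*j)*(1/(2*j)) = 3/2)
F(-70)*r(11) = 3*(5*11)/2 = (3/2)*55 = 165/2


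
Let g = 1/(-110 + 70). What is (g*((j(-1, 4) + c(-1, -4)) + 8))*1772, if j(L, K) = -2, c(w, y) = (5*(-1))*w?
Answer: -4873/10 ≈ -487.30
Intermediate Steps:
c(w, y) = -5*w
g = -1/40 (g = 1/(-40) = -1/40 ≈ -0.025000)
(g*((j(-1, 4) + c(-1, -4)) + 8))*1772 = -((-2 - 5*(-1)) + 8)/40*1772 = -((-2 + 5) + 8)/40*1772 = -(3 + 8)/40*1772 = -1/40*11*1772 = -11/40*1772 = -4873/10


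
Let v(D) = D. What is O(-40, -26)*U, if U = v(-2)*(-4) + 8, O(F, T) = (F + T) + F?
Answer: -1696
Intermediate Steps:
O(F, T) = T + 2*F
U = 16 (U = -2*(-4) + 8 = 8 + 8 = 16)
O(-40, -26)*U = (-26 + 2*(-40))*16 = (-26 - 80)*16 = -106*16 = -1696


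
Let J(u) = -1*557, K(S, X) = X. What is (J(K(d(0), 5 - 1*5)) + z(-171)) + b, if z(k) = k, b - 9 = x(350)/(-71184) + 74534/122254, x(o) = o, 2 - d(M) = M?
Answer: -1562963830457/2175632184 ≈ -718.40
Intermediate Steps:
d(M) = 2 - M
b = 20896399495/2175632184 (b = 9 + (350/(-71184) + 74534/122254) = 9 + (350*(-1/71184) + 74534*(1/122254)) = 9 + (-175/35592 + 37267/61127) = 9 + 1315709839/2175632184 = 20896399495/2175632184 ≈ 9.6048)
J(u) = -557
(J(K(d(0), 5 - 1*5)) + z(-171)) + b = (-557 - 171) + 20896399495/2175632184 = -728 + 20896399495/2175632184 = -1562963830457/2175632184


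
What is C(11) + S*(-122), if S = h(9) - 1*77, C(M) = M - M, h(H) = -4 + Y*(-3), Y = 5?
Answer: 11712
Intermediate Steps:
h(H) = -19 (h(H) = -4 + 5*(-3) = -4 - 15 = -19)
C(M) = 0
S = -96 (S = -19 - 1*77 = -19 - 77 = -96)
C(11) + S*(-122) = 0 - 96*(-122) = 0 + 11712 = 11712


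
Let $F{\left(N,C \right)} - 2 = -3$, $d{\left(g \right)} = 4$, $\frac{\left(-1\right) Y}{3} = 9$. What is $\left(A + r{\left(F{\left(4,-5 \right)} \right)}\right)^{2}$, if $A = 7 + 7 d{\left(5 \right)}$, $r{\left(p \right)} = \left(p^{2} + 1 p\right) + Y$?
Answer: $64$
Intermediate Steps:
$Y = -27$ ($Y = \left(-3\right) 9 = -27$)
$F{\left(N,C \right)} = -1$ ($F{\left(N,C \right)} = 2 - 3 = -1$)
$r{\left(p \right)} = -27 + p + p^{2}$ ($r{\left(p \right)} = \left(p^{2} + 1 p\right) - 27 = \left(p^{2} + p\right) - 27 = \left(p + p^{2}\right) - 27 = -27 + p + p^{2}$)
$A = 35$ ($A = 7 + 7 \cdot 4 = 7 + 28 = 35$)
$\left(A + r{\left(F{\left(4,-5 \right)} \right)}\right)^{2} = \left(35 - \left(28 - 1\right)\right)^{2} = \left(35 - 27\right)^{2} = 8^{2} = 64$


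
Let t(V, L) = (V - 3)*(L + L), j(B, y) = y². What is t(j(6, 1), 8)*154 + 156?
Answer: -4772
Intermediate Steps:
t(V, L) = 2*L*(-3 + V) (t(V, L) = (-3 + V)*(2*L) = 2*L*(-3 + V))
t(j(6, 1), 8)*154 + 156 = (2*8*(-3 + 1²))*154 + 156 = (2*8*(-3 + 1))*154 + 156 = (2*8*(-2))*154 + 156 = -32*154 + 156 = -4928 + 156 = -4772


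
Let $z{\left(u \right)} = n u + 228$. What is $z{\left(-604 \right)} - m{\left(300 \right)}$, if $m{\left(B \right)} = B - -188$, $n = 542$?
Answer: $-327628$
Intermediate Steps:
$z{\left(u \right)} = 228 + 542 u$ ($z{\left(u \right)} = 542 u + 228 = 228 + 542 u$)
$m{\left(B \right)} = 188 + B$ ($m{\left(B \right)} = B + 188 = 188 + B$)
$z{\left(-604 \right)} - m{\left(300 \right)} = \left(228 + 542 \left(-604\right)\right) - \left(188 + 300\right) = \left(228 - 327368\right) - 488 = -327140 - 488 = -327628$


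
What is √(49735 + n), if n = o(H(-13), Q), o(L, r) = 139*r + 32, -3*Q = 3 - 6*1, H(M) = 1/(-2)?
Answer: √49906 ≈ 223.40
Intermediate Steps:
H(M) = -½
Q = 1 (Q = -(3 - 6*1)/3 = -(3 - 6)/3 = -⅓*(-3) = 1)
o(L, r) = 32 + 139*r
n = 171 (n = 32 + 139*1 = 32 + 139 = 171)
√(49735 + n) = √(49735 + 171) = √49906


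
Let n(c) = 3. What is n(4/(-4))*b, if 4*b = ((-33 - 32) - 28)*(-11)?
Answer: 3069/4 ≈ 767.25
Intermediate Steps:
b = 1023/4 (b = (((-33 - 32) - 28)*(-11))/4 = ((-65 - 28)*(-11))/4 = (-93*(-11))/4 = (1/4)*1023 = 1023/4 ≈ 255.75)
n(4/(-4))*b = 3*(1023/4) = 3069/4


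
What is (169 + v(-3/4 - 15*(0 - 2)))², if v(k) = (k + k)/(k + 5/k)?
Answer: 5542912126921/189585361 ≈ 29237.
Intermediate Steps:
v(k) = 2*k/(k + 5/k) (v(k) = (2*k)/(k + 5/k) = 2*k/(k + 5/k))
(169 + v(-3/4 - 15*(0 - 2)))² = (169 + 2*(-3/4 - 15*(0 - 2))²/(5 + (-3/4 - 15*(0 - 2))²))² = (169 + 2*(-3*¼ - 15*(-2))²/(5 + (-3*¼ - 15*(-2))²))² = (169 + 2*(-¾ - 5*(-6))²/(5 + (-¾ - 5*(-6))²))² = (169 + 2*(-¾ + 30)²/(5 + (-¾ + 30)²))² = (169 + 2*(117/4)²/(5 + (117/4)²))² = (169 + 2*(13689/16)/(5 + 13689/16))² = (169 + 2*(13689/16)/(13769/16))² = (169 + 2*(13689/16)*(16/13769))² = (169 + 27378/13769)² = (2354339/13769)² = 5542912126921/189585361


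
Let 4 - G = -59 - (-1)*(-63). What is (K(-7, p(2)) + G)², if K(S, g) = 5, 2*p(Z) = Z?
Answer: 17161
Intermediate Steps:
p(Z) = Z/2
G = 126 (G = 4 - (-59 - (-1)*(-63)) = 4 - (-59 - 1*63) = 4 - (-59 - 63) = 4 - 1*(-122) = 4 + 122 = 126)
(K(-7, p(2)) + G)² = (5 + 126)² = 131² = 17161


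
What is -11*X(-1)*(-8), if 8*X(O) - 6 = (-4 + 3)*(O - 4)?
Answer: 121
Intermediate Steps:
X(O) = 5/4 - O/8 (X(O) = 3/4 + ((-4 + 3)*(O - 4))/8 = 3/4 + (-(-4 + O))/8 = 3/4 + (4 - O)/8 = 3/4 + (1/2 - O/8) = 5/4 - O/8)
-11*X(-1)*(-8) = -11*(5/4 - 1/8*(-1))*(-8) = -11*(5/4 + 1/8)*(-8) = -11*11/8*(-8) = -121/8*(-8) = 121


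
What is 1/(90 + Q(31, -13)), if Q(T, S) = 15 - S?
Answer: 1/118 ≈ 0.0084746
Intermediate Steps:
1/(90 + Q(31, -13)) = 1/(90 + (15 - 1*(-13))) = 1/(90 + (15 + 13)) = 1/(90 + 28) = 1/118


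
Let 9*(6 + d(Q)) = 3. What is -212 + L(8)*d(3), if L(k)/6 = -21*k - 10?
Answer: 5840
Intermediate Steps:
L(k) = -60 - 126*k (L(k) = 6*(-21*k - 10) = 6*(-10 - 21*k) = -60 - 126*k)
d(Q) = -17/3 (d(Q) = -6 + (⅑)*3 = -6 + ⅓ = -17/3)
-212 + L(8)*d(3) = -212 + (-60 - 126*8)*(-17/3) = -212 + (-60 - 1008)*(-17/3) = -212 - 1068*(-17/3) = -212 + 6052 = 5840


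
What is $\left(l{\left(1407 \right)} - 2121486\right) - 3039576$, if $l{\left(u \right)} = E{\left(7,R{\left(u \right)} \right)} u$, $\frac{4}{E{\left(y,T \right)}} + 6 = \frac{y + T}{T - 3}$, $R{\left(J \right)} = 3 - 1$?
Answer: $- \frac{25807186}{5} \approx -5.1614 \cdot 10^{6}$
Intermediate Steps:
$R{\left(J \right)} = 2$
$E{\left(y,T \right)} = \frac{4}{-6 + \frac{T + y}{-3 + T}}$ ($E{\left(y,T \right)} = \frac{4}{-6 + \frac{y + T}{T - 3}} = \frac{4}{-6 + \frac{T + y}{-3 + T}}$)
$l{\left(u \right)} = - \frac{4 u}{15}$ ($l{\left(u \right)} = \frac{4 \left(-3 + 2\right)}{18 + 7 - 10} u = 4 \frac{1}{18 + 7 - 10} \left(-1\right) u = 4 \cdot \frac{1}{15} \left(-1\right) u = - \frac{4 u}{15}$)
$\left(l{\left(1407 \right)} - 2121486\right) - 3039576 = \left(\left(- \frac{4}{15}\right) 1407 - 2121486\right) - 3039576 = \left(- \frac{1876}{5} - 2121486\right) - 3039576 = - \frac{10609306}{5} - 3039576 = - \frac{25807186}{5}$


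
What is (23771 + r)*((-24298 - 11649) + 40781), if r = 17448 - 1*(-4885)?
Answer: 222866736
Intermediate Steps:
r = 22333 (r = 17448 + 4885 = 22333)
(23771 + r)*((-24298 - 11649) + 40781) = (23771 + 22333)*((-24298 - 11649) + 40781) = 46104*(-35947 + 40781) = 46104*4834 = 222866736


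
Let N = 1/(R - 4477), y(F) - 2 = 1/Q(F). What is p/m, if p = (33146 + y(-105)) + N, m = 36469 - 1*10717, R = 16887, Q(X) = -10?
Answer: 5142068/3994779 ≈ 1.2872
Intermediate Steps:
m = 25752 (m = 36469 - 10717 = 25752)
y(F) = 19/10 (y(F) = 2 + 1/(-10) = 2 - ⅒ = 19/10)
N = 1/12410 (N = 1/(16887 - 4477) = 1/12410 ≈ 8.0580e-5)
p = 41136544/1241 (p = (33146 + 19/10) + 1/12410 = 331479/10 + 1/12410 = 41136544/1241 ≈ 33148.)
p/m = (41136544/1241)/25752 = (41136544/1241)*(1/25752) = 5142068/3994779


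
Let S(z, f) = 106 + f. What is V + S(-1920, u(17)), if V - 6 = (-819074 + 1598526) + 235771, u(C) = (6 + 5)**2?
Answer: 1015456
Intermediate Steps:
u(C) = 121 (u(C) = 11**2 = 121)
V = 1015229 (V = 6 + ((-819074 + 1598526) + 235771) = 6 + (779452 + 235771) = 6 + 1015223 = 1015229)
V + S(-1920, u(17)) = 1015229 + (106 + 121) = 1015229 + 227 = 1015456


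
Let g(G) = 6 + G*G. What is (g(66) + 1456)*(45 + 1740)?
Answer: 10385130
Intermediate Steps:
g(G) = 6 + G²
(g(66) + 1456)*(45 + 1740) = ((6 + 66²) + 1456)*(45 + 1740) = ((6 + 4356) + 1456)*1785 = (4362 + 1456)*1785 = 5818*1785 = 10385130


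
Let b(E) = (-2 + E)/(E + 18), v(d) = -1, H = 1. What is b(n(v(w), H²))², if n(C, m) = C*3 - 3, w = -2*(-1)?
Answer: 4/9 ≈ 0.44444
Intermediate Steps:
w = 2
n(C, m) = -3 + 3*C (n(C, m) = 3*C - 3 = -3 + 3*C)
b(E) = (-2 + E)/(18 + E)
b(n(v(w), H²))² = ((-2 + (-3 + 3*(-1)))/(18 + (-3 + 3*(-1))))² = ((-2 + (-3 - 3))/(18 + (-3 - 3)))² = ((-2 - 6)/(18 - 6))² = (-8/12)² = ((1/12)*(-8))² = (-⅔)² = 4/9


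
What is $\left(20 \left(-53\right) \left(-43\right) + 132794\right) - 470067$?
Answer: $-291693$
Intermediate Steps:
$\left(20 \left(-53\right) \left(-43\right) + 132794\right) - 470067 = \left(\left(-1060\right) \left(-43\right) + 132794\right) - 470067 = \left(45580 + 132794\right) - 470067 = 178374 - 470067 = -291693$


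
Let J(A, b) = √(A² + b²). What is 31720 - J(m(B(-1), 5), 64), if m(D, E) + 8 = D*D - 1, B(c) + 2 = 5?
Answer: 31656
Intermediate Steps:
B(c) = 3 (B(c) = -2 + 5 = 3)
m(D, E) = -9 + D² (m(D, E) = -8 + (D*D - 1) = -8 + (D² - 1) = -8 + (-1 + D²) = -9 + D²)
31720 - J(m(B(-1), 5), 64) = 31720 - √((-9 + 3²)² + 64²) = 31720 - √((-9 + 9)² + 4096) = 31720 - √(0² + 4096) = 31720 - √(0 + 4096) = 31720 - √4096 = 31720 - 1*64 = 31720 - 64 = 31656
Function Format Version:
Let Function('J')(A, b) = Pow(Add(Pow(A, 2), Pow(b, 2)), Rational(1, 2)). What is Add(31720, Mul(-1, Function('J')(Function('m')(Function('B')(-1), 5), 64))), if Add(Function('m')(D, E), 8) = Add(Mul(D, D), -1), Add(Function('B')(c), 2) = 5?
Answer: 31656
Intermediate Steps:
Function('B')(c) = 3 (Function('B')(c) = Add(-2, 5) = 3)
Function('m')(D, E) = Add(-9, Pow(D, 2)) (Function('m')(D, E) = Add(-8, Add(Mul(D, D), -1)) = Add(-8, Add(Pow(D, 2), -1)) = Add(-8, Add(-1, Pow(D, 2))) = Add(-9, Pow(D, 2)))
Add(31720, Mul(-1, Function('J')(Function('m')(Function('B')(-1), 5), 64))) = Add(31720, Mul(-1, Pow(Add(Pow(Add(-9, Pow(3, 2)), 2), Pow(64, 2)), Rational(1, 2)))) = Add(31720, Mul(-1, Pow(Add(Pow(Add(-9, 9), 2), 4096), Rational(1, 2)))) = Add(31720, Mul(-1, Pow(Add(Pow(0, 2), 4096), Rational(1, 2)))) = Add(31720, Mul(-1, Pow(Add(0, 4096), Rational(1, 2)))) = Add(31720, Mul(-1, Pow(4096, Rational(1, 2)))) = Add(31720, Mul(-1, 64)) = Add(31720, -64) = 31656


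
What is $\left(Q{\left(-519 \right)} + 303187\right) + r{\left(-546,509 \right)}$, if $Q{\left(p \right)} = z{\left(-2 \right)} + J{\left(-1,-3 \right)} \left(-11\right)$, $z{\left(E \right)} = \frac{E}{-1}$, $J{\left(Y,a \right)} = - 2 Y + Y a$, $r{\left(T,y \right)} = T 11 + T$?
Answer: $296582$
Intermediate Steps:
$r{\left(T,y \right)} = 12 T$ ($r{\left(T,y \right)} = 11 T + T = 12 T$)
$z{\left(E \right)} = - E$ ($z{\left(E \right)} = E \left(-1\right) = - E$)
$Q{\left(p \right)} = -53$ ($Q{\left(p \right)} = \left(-1\right) \left(-2\right) + - (-2 - 3) \left(-11\right) = 2 + \left(-1\right) \left(-5\right) \left(-11\right) = 2 + 5 \left(-11\right) = 2 - 55 = -53$)
$\left(Q{\left(-519 \right)} + 303187\right) + r{\left(-546,509 \right)} = \left(-53 + 303187\right) + 12 \left(-546\right) = 303134 - 6552 = 296582$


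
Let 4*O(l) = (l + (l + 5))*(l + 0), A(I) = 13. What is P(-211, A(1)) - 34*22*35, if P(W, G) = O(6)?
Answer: -52309/2 ≈ -26155.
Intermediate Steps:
O(l) = l*(5 + 2*l)/4 (O(l) = ((l + (l + 5))*(l + 0))/4 = ((l + (5 + l))*l)/4 = ((5 + 2*l)*l)/4 = (l*(5 + 2*l))/4 = l*(5 + 2*l)/4)
P(W, G) = 51/2 (P(W, G) = (¼)*6*(5 + 2*6) = (¼)*6*(5 + 12) = (¼)*6*17 = 51/2)
P(-211, A(1)) - 34*22*35 = 51/2 - 34*22*35 = 51/2 - 748*35 = 51/2 - 1*26180 = 51/2 - 26180 = -52309/2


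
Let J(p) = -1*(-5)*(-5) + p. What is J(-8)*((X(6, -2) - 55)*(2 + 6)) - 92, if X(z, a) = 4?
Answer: 13372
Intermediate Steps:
J(p) = -25 + p (J(p) = 5*(-5) + p = -25 + p)
J(-8)*((X(6, -2) - 55)*(2 + 6)) - 92 = (-25 - 8)*((4 - 55)*(2 + 6)) - 92 = -(-1683)*8 - 92 = -33*(-408) - 92 = 13464 - 92 = 13372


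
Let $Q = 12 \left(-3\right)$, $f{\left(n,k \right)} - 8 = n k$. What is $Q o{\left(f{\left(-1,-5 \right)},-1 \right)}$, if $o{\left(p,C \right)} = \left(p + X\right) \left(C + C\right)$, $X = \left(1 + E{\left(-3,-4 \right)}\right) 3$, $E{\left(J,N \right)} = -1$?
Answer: $936$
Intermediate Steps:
$X = 0$ ($X = \left(1 - 1\right) 3 = 0 \cdot 3 = 0$)
$f{\left(n,k \right)} = 8 + k n$ ($f{\left(n,k \right)} = 8 + n k = 8 + k n$)
$o{\left(p,C \right)} = 2 C p$ ($o{\left(p,C \right)} = \left(p + 0\right) \left(C + C\right) = p 2 C = 2 C p$)
$Q = -36$
$Q o{\left(f{\left(-1,-5 \right)},-1 \right)} = - 36 \cdot 2 \left(-1\right) \left(8 - -5\right) = - 36 \cdot 2 \left(-1\right) \left(8 + 5\right) = - 36 \cdot 2 \left(-1\right) 13 = \left(-36\right) \left(-26\right) = 936$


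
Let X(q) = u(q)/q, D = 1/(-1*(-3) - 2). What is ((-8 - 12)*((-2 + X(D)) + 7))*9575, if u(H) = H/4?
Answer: -1005375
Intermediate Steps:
D = 1 (D = 1/(3 - 2) = 1/1 = 1)
u(H) = H/4 (u(H) = H*(1/4) = H/4)
X(q) = 1/4 (X(q) = (q/4)/q = 1/4)
((-8 - 12)*((-2 + X(D)) + 7))*9575 = ((-8 - 12)*((-2 + 1/4) + 7))*9575 = -20*(-7/4 + 7)*9575 = -20*21/4*9575 = -105*9575 = -1005375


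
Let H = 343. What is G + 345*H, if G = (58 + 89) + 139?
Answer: 118621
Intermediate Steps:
G = 286 (G = 147 + 139 = 286)
G + 345*H = 286 + 345*343 = 286 + 118335 = 118621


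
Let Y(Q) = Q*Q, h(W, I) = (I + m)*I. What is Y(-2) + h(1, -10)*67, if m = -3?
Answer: 8714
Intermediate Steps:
h(W, I) = I*(-3 + I) (h(W, I) = (I - 3)*I = (-3 + I)*I = I*(-3 + I))
Y(Q) = Q**2
Y(-2) + h(1, -10)*67 = (-2)**2 - 10*(-3 - 10)*67 = 4 - 10*(-13)*67 = 4 + 130*67 = 4 + 8710 = 8714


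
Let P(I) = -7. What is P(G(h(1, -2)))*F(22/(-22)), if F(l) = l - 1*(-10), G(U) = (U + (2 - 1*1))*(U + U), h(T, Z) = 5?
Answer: -63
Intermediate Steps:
G(U) = 2*U*(1 + U) (G(U) = (U + (2 - 1))*(2*U) = (U + 1)*(2*U) = (1 + U)*(2*U) = 2*U*(1 + U))
F(l) = 10 + l (F(l) = l + 10 = 10 + l)
P(G(h(1, -2)))*F(22/(-22)) = -7*(10 + 22/(-22)) = -7*(10 + 22*(-1/22)) = -7*(10 - 1) = -7*9 = -63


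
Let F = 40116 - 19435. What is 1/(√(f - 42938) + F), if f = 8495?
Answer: 20681/427738204 - 3*I*√3827/427738204 ≈ 4.835e-5 - 4.3388e-7*I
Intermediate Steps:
F = 20681
1/(√(f - 42938) + F) = 1/(√(8495 - 42938) + 20681) = 1/(√(-34443) + 20681) = 1/(3*I*√3827 + 20681) = 1/(20681 + 3*I*√3827)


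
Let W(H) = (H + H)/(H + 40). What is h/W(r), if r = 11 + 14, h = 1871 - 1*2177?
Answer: -1989/5 ≈ -397.80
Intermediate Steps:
h = -306 (h = 1871 - 2177 = -306)
r = 25
W(H) = 2*H/(40 + H) (W(H) = (2*H)/(40 + H) = 2*H/(40 + H))
h/W(r) = -306/(2*25/(40 + 25)) = -306/(2*25/65) = -306/(2*25*(1/65)) = -306/10/13 = -306*13/10 = -1989/5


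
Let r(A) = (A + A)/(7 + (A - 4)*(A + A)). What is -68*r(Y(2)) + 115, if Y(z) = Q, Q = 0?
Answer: 115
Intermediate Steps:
Y(z) = 0
r(A) = 2*A/(7 + 2*A*(-4 + A)) (r(A) = (2*A)/(7 + (-4 + A)*(2*A)) = (2*A)/(7 + 2*A*(-4 + A)) = 2*A/(7 + 2*A*(-4 + A)))
-68*r(Y(2)) + 115 = -136*0/(7 - 8*0 + 2*0**2) + 115 = -136*0/(7 + 0 + 2*0) + 115 = -136*0/(7 + 0 + 0) + 115 = -136*0/7 + 115 = -68*0 + 115 = 0 + 115 = 115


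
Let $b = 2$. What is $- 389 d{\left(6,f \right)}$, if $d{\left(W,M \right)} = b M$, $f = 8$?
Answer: $-6224$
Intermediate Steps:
$d{\left(W,M \right)} = 2 M$
$- 389 d{\left(6,f \right)} = - 389 \cdot 2 \cdot 8 = \left(-389\right) 16 = -6224$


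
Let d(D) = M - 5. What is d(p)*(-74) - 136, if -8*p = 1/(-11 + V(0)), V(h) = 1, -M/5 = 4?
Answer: 1714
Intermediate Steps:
M = -20 (M = -5*4 = -20)
p = 1/80 (p = -1/(8*(-11 + 1)) = -1/8/(-10) = -1/8*(-1/10) = 1/80 ≈ 0.012500)
d(D) = -25 (d(D) = -20 - 5 = -25)
d(p)*(-74) - 136 = -25*(-74) - 136 = 1850 - 136 = 1714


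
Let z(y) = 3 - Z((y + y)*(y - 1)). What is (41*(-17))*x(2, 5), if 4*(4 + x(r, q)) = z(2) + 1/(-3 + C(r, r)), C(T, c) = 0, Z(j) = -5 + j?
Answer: 25789/12 ≈ 2149.1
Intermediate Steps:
z(y) = 8 - 2*y*(-1 + y) (z(y) = 3 - (-5 + (y + y)*(y - 1)) = 3 - (-5 + (2*y)*(-1 + y)) = 3 - (-5 + 2*y*(-1 + y)) = 3 + (5 - 2*y*(-1 + y)) = 8 - 2*y*(-1 + y))
x(r, q) = -37/12 (x(r, q) = -4 + ((8 - 2*2*(-1 + 2)) + 1/(-3 + 0))/4 = -4 + ((8 - 2*2*1) + 1/(-3))/4 = -4 + ((8 - 4) - 1/3)/4 = -4 + (4 - 1/3)/4 = -4 + (1/4)*(11/3) = -4 + 11/12 = -37/12)
(41*(-17))*x(2, 5) = (41*(-17))*(-37/12) = -697*(-37/12) = 25789/12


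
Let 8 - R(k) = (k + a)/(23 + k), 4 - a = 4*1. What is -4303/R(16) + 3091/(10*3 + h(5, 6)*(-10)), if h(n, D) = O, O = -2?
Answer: -3737957/7400 ≈ -505.13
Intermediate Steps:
h(n, D) = -2
a = 0 (a = 4 - 4 = 0)
R(k) = 8 - k/(23 + k) (R(k) = 8 - (k + 0)/(23 + k) = 8 - k/(23 + k))
-4303/R(16) + 3091/(10*3 + h(5, 6)*(-10)) = -4303*(23 + 16)/(184 + 7*16) + 3091/(10*3 - 2*(-10)) = -4303*39/(184 + 112) + 3091/(30 + 20) = -4303/((1/39)*296) + 3091/50 = -4303/296/39 + 3091*(1/50) = -4303*39/296 + 3091/50 = -167817/296 + 3091/50 = -3737957/7400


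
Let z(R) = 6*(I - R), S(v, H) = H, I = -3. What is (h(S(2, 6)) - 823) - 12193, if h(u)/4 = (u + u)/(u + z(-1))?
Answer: -13024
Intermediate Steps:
z(R) = -18 - 6*R (z(R) = 6*(-3 - R) = -18 - 6*R)
h(u) = 8*u/(-12 + u) (h(u) = 4*((u + u)/(u + (-18 - 6*(-1)))) = 4*((2*u)/(u + (-18 + 6))) = 4*((2*u)/(u - 12)) = 4*((2*u)/(-12 + u)) = 4*(2*u/(-12 + u)) = 8*u/(-12 + u))
(h(S(2, 6)) - 823) - 12193 = (8*6/(-12 + 6) - 823) - 12193 = (8*6/(-6) - 823) - 12193 = (8*6*(-1/6) - 823) - 12193 = (-8 - 823) - 12193 = -831 - 12193 = -13024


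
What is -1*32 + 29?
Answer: -3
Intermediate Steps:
-1*32 + 29 = -32 + 29 = -3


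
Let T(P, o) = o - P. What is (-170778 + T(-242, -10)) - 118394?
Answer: -288940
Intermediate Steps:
(-170778 + T(-242, -10)) - 118394 = (-170778 + (-10 - 1*(-242))) - 118394 = (-170778 + (-10 + 242)) - 118394 = (-170778 + 232) - 118394 = -170546 - 118394 = -288940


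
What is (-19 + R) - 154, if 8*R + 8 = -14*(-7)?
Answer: -647/4 ≈ -161.75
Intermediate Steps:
R = 45/4 (R = -1 + (-14*(-7))/8 = -1 + (1/8)*98 = -1 + 49/4 = 45/4 ≈ 11.250)
(-19 + R) - 154 = (-19 + 45/4) - 154 = -31/4 - 154 = -647/4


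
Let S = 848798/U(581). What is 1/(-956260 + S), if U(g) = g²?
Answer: -337561/322795233062 ≈ -1.0457e-6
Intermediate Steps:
S = 848798/337561 (S = 848798/(581²) = 848798/337561 ≈ 2.5145)
1/(-956260 + S) = 1/(-956260 + 848798/337561) = 1/(-322795233062/337561) = -337561/322795233062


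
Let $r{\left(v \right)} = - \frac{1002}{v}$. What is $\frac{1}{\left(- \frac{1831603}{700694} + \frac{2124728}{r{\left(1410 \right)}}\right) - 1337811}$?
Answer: $- \frac{117015898}{506409739286499} \approx -2.3107 \cdot 10^{-7}$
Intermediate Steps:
$\frac{1}{\left(- \frac{1831603}{700694} + \frac{2124728}{r{\left(1410 \right)}}\right) - 1337811} = \frac{1}{\left(- \frac{1831603}{700694} + \frac{2124728}{\left(-1002\right) \frac{1}{1410}}\right) - 1337811} = \frac{1}{\left(\left(-1831603\right) \frac{1}{700694} + \frac{2124728}{\left(-1002\right) \frac{1}{1410}}\right) - 1337811} = \frac{1}{\left(- \frac{1831603}{700694} + \frac{2124728}{- \frac{167}{235}}\right) - 1337811} = \frac{1}{\left(- \frac{1831603}{700694} + 2124728 \left(- \frac{235}{167}\right)\right) - 1337811} = \frac{1}{\left(- \frac{1831603}{700694} - \frac{499311080}{167}\right) - 1337811} = \frac{1}{- \frac{349864583767221}{117015898} - 1337811} = \frac{1}{- \frac{506409739286499}{117015898}} = - \frac{117015898}{506409739286499}$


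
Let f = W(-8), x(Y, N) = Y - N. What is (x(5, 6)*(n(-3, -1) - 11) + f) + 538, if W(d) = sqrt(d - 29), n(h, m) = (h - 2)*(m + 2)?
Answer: 554 + I*sqrt(37) ≈ 554.0 + 6.0828*I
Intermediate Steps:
n(h, m) = (-2 + h)*(2 + m)
W(d) = sqrt(-29 + d)
f = I*sqrt(37) (f = sqrt(-29 - 8) = sqrt(-37) = I*sqrt(37) ≈ 6.0828*I)
(x(5, 6)*(n(-3, -1) - 11) + f) + 538 = ((5 - 1*6)*((-4 - 2*(-1) + 2*(-3) - 3*(-1)) - 11) + I*sqrt(37)) + 538 = ((5 - 6)*((-4 + 2 - 6 + 3) - 11) + I*sqrt(37)) + 538 = (-(-5 - 11) + I*sqrt(37)) + 538 = (-1*(-16) + I*sqrt(37)) + 538 = (16 + I*sqrt(37)) + 538 = 554 + I*sqrt(37)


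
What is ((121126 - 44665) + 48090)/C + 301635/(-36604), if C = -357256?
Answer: -28079994591/3269249656 ≈ -8.5891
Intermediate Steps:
((121126 - 44665) + 48090)/C + 301635/(-36604) = ((121126 - 44665) + 48090)/(-357256) + 301635/(-36604) = (76461 + 48090)*(-1/357256) + 301635*(-1/36604) = 124551*(-1/357256) - 301635/36604 = -124551/357256 - 301635/36604 = -28079994591/3269249656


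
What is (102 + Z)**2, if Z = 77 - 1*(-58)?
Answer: 56169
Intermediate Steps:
Z = 135 (Z = 77 + 58 = 135)
(102 + Z)**2 = (102 + 135)**2 = 237**2 = 56169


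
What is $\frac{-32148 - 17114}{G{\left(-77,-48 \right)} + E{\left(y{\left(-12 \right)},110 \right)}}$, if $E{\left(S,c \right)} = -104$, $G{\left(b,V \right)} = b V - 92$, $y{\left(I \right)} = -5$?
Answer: $- \frac{24631}{1750} \approx -14.075$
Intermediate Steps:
$G{\left(b,V \right)} = -92 + V b$ ($G{\left(b,V \right)} = V b - 92 = -92 + V b$)
$\frac{-32148 - 17114}{G{\left(-77,-48 \right)} + E{\left(y{\left(-12 \right)},110 \right)}} = \frac{-32148 - 17114}{\left(-92 - -3696\right) - 104} = - \frac{49262}{\left(-92 + 3696\right) - 104} = - \frac{49262}{3604 - 104} = - \frac{49262}{3500} = \left(-49262\right) \frac{1}{3500} = - \frac{24631}{1750}$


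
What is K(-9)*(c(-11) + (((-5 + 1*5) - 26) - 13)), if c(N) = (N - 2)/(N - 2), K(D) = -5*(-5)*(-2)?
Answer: 1900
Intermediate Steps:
K(D) = -50 (K(D) = 25*(-2) = -50)
c(N) = 1 (c(N) = (-2 + N)/(-2 + N) = 1)
K(-9)*(c(-11) + (((-5 + 1*5) - 26) - 13)) = -50*(1 + (((-5 + 1*5) - 26) - 13)) = -50*(1 + (((-5 + 5) - 26) - 13)) = -50*(1 + ((0 - 26) - 13)) = -50*(1 + (-26 - 13)) = -50*(1 - 39) = -50*(-38) = 1900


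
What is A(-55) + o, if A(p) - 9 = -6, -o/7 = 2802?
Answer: -19611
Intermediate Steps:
o = -19614 (o = -7*2802 = -19614)
A(p) = 3 (A(p) = 9 - 6 = 3)
A(-55) + o = 3 - 19614 = -19611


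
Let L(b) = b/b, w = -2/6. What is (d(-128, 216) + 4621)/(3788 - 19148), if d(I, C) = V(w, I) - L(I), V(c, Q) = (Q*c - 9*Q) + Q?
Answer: -853/2304 ≈ -0.37023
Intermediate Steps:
w = -⅓ (w = -2*⅙ = -⅓ ≈ -0.33333)
V(c, Q) = -8*Q + Q*c (V(c, Q) = (-9*Q + Q*c) + Q = -8*Q + Q*c)
L(b) = 1
d(I, C) = -1 - 25*I/3 (d(I, C) = I*(-8 - ⅓) - 1*1 = I*(-25/3) - 1 = -25*I/3 - 1 = -1 - 25*I/3)
(d(-128, 216) + 4621)/(3788 - 19148) = ((-1 - 25/3*(-128)) + 4621)/(3788 - 19148) = ((-1 + 3200/3) + 4621)/(-15360) = (3197/3 + 4621)*(-1/15360) = (17060/3)*(-1/15360) = -853/2304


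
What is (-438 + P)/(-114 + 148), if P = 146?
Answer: -146/17 ≈ -8.5882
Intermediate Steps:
(-438 + P)/(-114 + 148) = (-438 + 146)/(-114 + 148) = -292/34 = -292*1/34 = -146/17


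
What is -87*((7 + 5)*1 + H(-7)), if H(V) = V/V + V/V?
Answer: -1218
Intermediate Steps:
H(V) = 2 (H(V) = 1 + 1 = 2)
-87*((7 + 5)*1 + H(-7)) = -87*((7 + 5)*1 + 2) = -87*(12*1 + 2) = -87*(12 + 2) = -87*14 = -1218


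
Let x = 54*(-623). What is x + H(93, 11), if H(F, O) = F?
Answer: -33549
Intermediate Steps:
x = -33642
x + H(93, 11) = -33642 + 93 = -33549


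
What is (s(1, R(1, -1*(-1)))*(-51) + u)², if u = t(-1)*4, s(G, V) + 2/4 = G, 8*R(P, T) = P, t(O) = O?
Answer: 3481/4 ≈ 870.25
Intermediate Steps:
R(P, T) = P/8
s(G, V) = -½ + G
u = -4 (u = -1*4 = -4)
(s(1, R(1, -1*(-1)))*(-51) + u)² = ((-½ + 1)*(-51) - 4)² = ((½)*(-51) - 4)² = (-51/2 - 4)² = (-59/2)² = 3481/4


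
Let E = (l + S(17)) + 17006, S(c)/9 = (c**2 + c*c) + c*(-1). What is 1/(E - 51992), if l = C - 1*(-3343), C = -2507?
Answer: -1/29101 ≈ -3.4363e-5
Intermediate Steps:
l = 836 (l = -2507 - 1*(-3343) = -2507 + 3343 = 836)
S(c) = -9*c + 18*c**2 (S(c) = 9*((c**2 + c*c) + c*(-1)) = 9*((c**2 + c**2) - c) = 9*(2*c**2 - c) = 9*(-c + 2*c**2) = -9*c + 18*c**2)
E = 22891 (E = (836 + 9*17*(-1 + 2*17)) + 17006 = (836 + 9*17*(-1 + 34)) + 17006 = (836 + 9*17*33) + 17006 = (836 + 5049) + 17006 = 5885 + 17006 = 22891)
1/(E - 51992) = 1/(22891 - 51992) = 1/(-29101) = -1/29101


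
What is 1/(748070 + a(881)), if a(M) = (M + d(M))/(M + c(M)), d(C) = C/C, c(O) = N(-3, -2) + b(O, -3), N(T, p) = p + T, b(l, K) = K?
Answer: 97/72562888 ≈ 1.3368e-6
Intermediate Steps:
N(T, p) = T + p
c(O) = -8 (c(O) = (-3 - 2) - 3 = -5 - 3 = -8)
d(C) = 1
a(M) = (1 + M)/(-8 + M) (a(M) = (M + 1)/(M - 8) = (1 + M)/(-8 + M))
1/(748070 + a(881)) = 1/(748070 + (1 + 881)/(-8 + 881)) = 1/(748070 + 882/873) = 1/(748070 + (1/873)*882) = 1/(748070 + 98/97) = 1/(72562888/97) = 97/72562888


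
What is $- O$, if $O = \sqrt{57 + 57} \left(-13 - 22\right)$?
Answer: $35 \sqrt{114} \approx 373.7$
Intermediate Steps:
$O = - 35 \sqrt{114}$ ($O = \sqrt{114} \left(-35\right) = - 35 \sqrt{114} \approx -373.7$)
$- O = - \left(-35\right) \sqrt{114} = 35 \sqrt{114}$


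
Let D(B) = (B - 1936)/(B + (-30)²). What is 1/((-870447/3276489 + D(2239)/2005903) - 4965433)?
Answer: -6876836566875271/34146473051700589409987 ≈ -2.0139e-7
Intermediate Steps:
D(B) = (-1936 + B)/(900 + B) (D(B) = (-1936 + B)/(B + 900) = (-1936 + B)/(900 + B))
1/((-870447/3276489 + D(2239)/2005903) - 4965433) = 1/((-870447/3276489 + ((-1936 + 2239)/(900 + 2239))/2005903) - 4965433) = 1/((-870447*1/3276489 + (303/3139)*(1/2005903)) - 4965433) = 1/((-290149/1092163 + ((1/3139)*303)*(1/2005903)) - 4965433) = 1/((-290149/1092163 + (303/3139)*(1/2005903)) - 4965433) = 1/((-290149/1092163 + 303/6296529517) - 4965433) = 1/(-1826931411902644/6876836566875271 - 4965433) = 1/(-34146473051700589409987/6876836566875271) = -6876836566875271/34146473051700589409987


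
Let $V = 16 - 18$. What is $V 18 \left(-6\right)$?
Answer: $216$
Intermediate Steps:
$V = -2$
$V 18 \left(-6\right) = \left(-2\right) 18 \left(-6\right) = \left(-36\right) \left(-6\right) = 216$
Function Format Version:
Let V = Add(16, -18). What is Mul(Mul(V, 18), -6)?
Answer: 216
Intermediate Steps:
V = -2
Mul(Mul(V, 18), -6) = Mul(Mul(-2, 18), -6) = Mul(-36, -6) = 216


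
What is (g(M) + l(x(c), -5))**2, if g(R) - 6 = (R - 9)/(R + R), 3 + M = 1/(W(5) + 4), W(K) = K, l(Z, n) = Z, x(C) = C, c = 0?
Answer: 175561/2704 ≈ 64.926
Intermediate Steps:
M = -26/9 (M = -3 + 1/(5 + 4) = -3 + 1/9 = -26/9 ≈ -2.8889)
g(R) = 6 + (-9 + R)/(2*R) (g(R) = 6 + (R - 9)/(R + R) = 6 + (-9 + R)/((2*R)) = 6 + (-9 + R)*(1/(2*R)) = 6 + (-9 + R)/(2*R))
(g(M) + l(x(c), -5))**2 = ((-9 + 13*(-26/9))/(2*(-26/9)) + 0)**2 = ((1/2)*(-9/26)*(-9 - 338/9) + 0)**2 = ((1/2)*(-9/26)*(-419/9) + 0)**2 = (419/52 + 0)**2 = (419/52)**2 = 175561/2704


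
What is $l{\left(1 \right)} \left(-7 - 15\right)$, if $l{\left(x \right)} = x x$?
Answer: $-22$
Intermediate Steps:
$l{\left(x \right)} = x^{2}$
$l{\left(1 \right)} \left(-7 - 15\right) = 1^{2} \left(-7 - 15\right) = 1 \left(-22\right) = -22$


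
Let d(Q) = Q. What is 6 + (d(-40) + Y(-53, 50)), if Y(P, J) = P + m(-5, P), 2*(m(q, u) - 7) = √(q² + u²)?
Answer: -80 + √2834/2 ≈ -53.382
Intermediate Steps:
m(q, u) = 7 + √(q² + u²)/2
Y(P, J) = 7 + P + √(25 + P²)/2 (Y(P, J) = P + (7 + √((-5)² + P²)/2) = P + (7 + √(25 + P²)/2) = 7 + P + √(25 + P²)/2)
6 + (d(-40) + Y(-53, 50)) = 6 + (-40 + (7 - 53 + √(25 + (-53)²)/2)) = 6 + (-40 + (7 - 53 + √(25 + 2809)/2)) = 6 + (-40 + (7 - 53 + √2834/2)) = 6 + (-40 + (-46 + √2834/2)) = 6 + (-86 + √2834/2) = -80 + √2834/2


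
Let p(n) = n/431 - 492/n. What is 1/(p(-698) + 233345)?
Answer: 150419/35099383979 ≈ 4.2855e-6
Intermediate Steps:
p(n) = -492/n + n/431 (p(n) = n*(1/431) - 492/n = n/431 - 492/n = -492/n + n/431)
1/(p(-698) + 233345) = 1/((-492/(-698) + (1/431)*(-698)) + 233345) = 1/((-492*(-1/698) - 698/431) + 233345) = 1/((246/349 - 698/431) + 233345) = 1/(-137576/150419 + 233345) = 1/(35099383979/150419) = 150419/35099383979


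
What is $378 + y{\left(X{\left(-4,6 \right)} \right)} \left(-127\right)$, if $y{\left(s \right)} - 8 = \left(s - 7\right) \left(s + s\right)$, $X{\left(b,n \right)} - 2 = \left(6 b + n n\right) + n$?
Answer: $-66678$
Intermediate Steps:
$X{\left(b,n \right)} = 2 + n + n^{2} + 6 b$ ($X{\left(b,n \right)} = 2 + \left(\left(6 b + n n\right) + n\right) = 2 + \left(\left(6 b + n^{2}\right) + n\right) = 2 + \left(\left(n^{2} + 6 b\right) + n\right) = 2 + \left(n + n^{2} + 6 b\right) = 2 + n + n^{2} + 6 b$)
$y{\left(s \right)} = 8 + 2 s \left(-7 + s\right)$ ($y{\left(s \right)} = 8 + \left(s - 7\right) \left(s + s\right) = 8 + \left(-7 + s\right) 2 s = 8 + 2 s \left(-7 + s\right)$)
$378 + y{\left(X{\left(-4,6 \right)} \right)} \left(-127\right) = 378 + \left(8 - 14 \left(2 + 6 + 6^{2} + 6 \left(-4\right)\right) + 2 \left(2 + 6 + 6^{2} + 6 \left(-4\right)\right)^{2}\right) \left(-127\right) = 378 + \left(8 - 14 \left(2 + 6 + 36 - 24\right) + 2 \left(2 + 6 + 36 - 24\right)^{2}\right) \left(-127\right) = 378 + \left(8 - 280 + 2 \cdot 20^{2}\right) \left(-127\right) = 378 + \left(8 - 280 + 2 \cdot 400\right) \left(-127\right) = 378 + \left(8 - 280 + 800\right) \left(-127\right) = 378 + 528 \left(-127\right) = 378 - 67056 = -66678$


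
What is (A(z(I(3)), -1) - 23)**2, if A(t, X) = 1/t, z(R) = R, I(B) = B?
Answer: 4624/9 ≈ 513.78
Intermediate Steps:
(A(z(I(3)), -1) - 23)**2 = (1/3 - 23)**2 = (-68/3)**2 = 4624/9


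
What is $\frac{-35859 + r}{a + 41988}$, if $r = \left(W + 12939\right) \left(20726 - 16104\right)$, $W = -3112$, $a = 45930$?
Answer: $\frac{45384535}{87918} \approx 516.21$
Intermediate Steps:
$r = 45420394$ ($r = \left(-3112 + 12939\right) \left(20726 - 16104\right) = 9827 \cdot 4622 = 45420394$)
$\frac{-35859 + r}{a + 41988} = \frac{-35859 + 45420394}{45930 + 41988} = \frac{45384535}{87918}$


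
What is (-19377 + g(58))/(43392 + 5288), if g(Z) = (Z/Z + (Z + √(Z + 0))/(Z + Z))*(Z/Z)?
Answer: -38751/97360 + √58/5646880 ≈ -0.39802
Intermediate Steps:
g(Z) = 1 + (Z + √Z)/(2*Z) (g(Z) = (1 + (Z + √Z)/((2*Z)))*1 = (1 + (Z + √Z)*(1/(2*Z)))*1 = (1 + (Z + √Z)/(2*Z))*1 = 1 + (Z + √Z)/(2*Z))
(-19377 + g(58))/(43392 + 5288) = (-19377 + (3/2 + 1/(2*√58)))/(43392 + 5288) = (-19377 + (3/2 + (√58/58)/2))/48680 = (-19377 + (3/2 + √58/116))*(1/48680) = (-38751/2 + √58/116)*(1/48680) = -38751/97360 + √58/5646880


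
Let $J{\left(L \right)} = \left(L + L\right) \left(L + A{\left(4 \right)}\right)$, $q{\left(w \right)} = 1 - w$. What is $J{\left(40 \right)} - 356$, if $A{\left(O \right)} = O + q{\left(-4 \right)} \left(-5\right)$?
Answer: $1164$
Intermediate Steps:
$A{\left(O \right)} = -25 + O$ ($A{\left(O \right)} = O + \left(1 - -4\right) \left(-5\right) = O + \left(1 + 4\right) \left(-5\right) = O + 5 \left(-5\right) = O - 25 = -25 + O$)
$J{\left(L \right)} = 2 L \left(-21 + L\right)$ ($J{\left(L \right)} = \left(L + L\right) \left(L + \left(-25 + 4\right)\right) = 2 L \left(L - 21\right) = 2 L \left(-21 + L\right)$)
$J{\left(40 \right)} - 356 = 2 \cdot 40 \left(-21 + 40\right) - 356 = 2 \cdot 40 \cdot 19 - 356 = 1520 - 356 = 1164$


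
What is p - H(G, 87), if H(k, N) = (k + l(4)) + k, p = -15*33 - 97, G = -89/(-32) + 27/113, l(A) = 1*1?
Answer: -1083065/1808 ≈ -599.04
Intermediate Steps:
l(A) = 1
G = 10921/3616 (G = -89*(-1/32) + 27*(1/113) = 89/32 + 27/113 = 10921/3616 ≈ 3.0202)
p = -592 (p = -495 - 97 = -592)
H(k, N) = 1 + 2*k (H(k, N) = (k + 1) + k = (1 + k) + k = 1 + 2*k)
p - H(G, 87) = -592 - (1 + 2*(10921/3616)) = -592 - (1 + 10921/1808) = -592 - 1*12729/1808 = -592 - 12729/1808 = -1083065/1808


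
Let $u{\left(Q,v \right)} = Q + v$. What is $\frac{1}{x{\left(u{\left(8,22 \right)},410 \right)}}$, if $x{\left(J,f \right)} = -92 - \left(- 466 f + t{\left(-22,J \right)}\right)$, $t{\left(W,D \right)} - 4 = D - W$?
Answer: $\frac{1}{190912} \approx 5.238 \cdot 10^{-6}$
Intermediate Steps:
$t{\left(W,D \right)} = 4 + D - W$ ($t{\left(W,D \right)} = 4 + \left(D - W\right) = 4 + D - W$)
$x{\left(J,f \right)} = -118 - J + 466 f$ ($x{\left(J,f \right)} = -92 - \left(- 466 f + \left(4 + J - -22\right)\right) = -92 - \left(- 466 f + \left(4 + J + 22\right)\right) = -92 - \left(- 466 f + \left(26 + J\right)\right) = -92 - \left(26 + J - 466 f\right) = -118 - J + 466 f$)
$\frac{1}{x{\left(u{\left(8,22 \right)},410 \right)}} = \frac{1}{-118 - \left(8 + 22\right) + 466 \cdot 410} = \frac{1}{-118 - 30 + 191060} = \frac{1}{190912}$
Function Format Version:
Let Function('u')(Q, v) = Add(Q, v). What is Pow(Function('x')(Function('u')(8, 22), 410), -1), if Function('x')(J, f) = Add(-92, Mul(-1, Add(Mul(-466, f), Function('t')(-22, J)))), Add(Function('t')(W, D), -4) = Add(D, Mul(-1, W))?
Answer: Rational(1, 190912) ≈ 5.2380e-6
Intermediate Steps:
Function('t')(W, D) = Add(4, D, Mul(-1, W)) (Function('t')(W, D) = Add(4, Add(D, Mul(-1, W))) = Add(4, D, Mul(-1, W)))
Function('x')(J, f) = Add(-118, Mul(-1, J), Mul(466, f)) (Function('x')(J, f) = Add(-92, Mul(-1, Add(Mul(-466, f), Add(4, J, Mul(-1, -22))))) = Add(-92, Mul(-1, Add(Mul(-466, f), Add(4, J, 22)))) = Add(-92, Mul(-1, Add(Mul(-466, f), Add(26, J)))) = Add(-92, Mul(-1, Add(26, J, Mul(-466, f)))) = Add(-92, Add(-26, Mul(-1, J), Mul(466, f))) = Add(-118, Mul(-1, J), Mul(466, f)))
Pow(Function('x')(Function('u')(8, 22), 410), -1) = Pow(Add(-118, Mul(-1, Add(8, 22)), Mul(466, 410)), -1) = Pow(Add(-118, Mul(-1, 30), 191060), -1) = Pow(Add(-118, -30, 191060), -1) = Pow(190912, -1) = Rational(1, 190912)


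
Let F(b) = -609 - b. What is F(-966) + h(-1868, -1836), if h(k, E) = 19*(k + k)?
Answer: -70627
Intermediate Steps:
h(k, E) = 38*k (h(k, E) = 19*(2*k) = 38*k)
F(-966) + h(-1868, -1836) = (-609 - 1*(-966)) + 38*(-1868) = (-609 + 966) - 70984 = 357 - 70984 = -70627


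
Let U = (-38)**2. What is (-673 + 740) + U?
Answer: 1511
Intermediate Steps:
U = 1444
(-673 + 740) + U = (-673 + 740) + 1444 = 67 + 1444 = 1511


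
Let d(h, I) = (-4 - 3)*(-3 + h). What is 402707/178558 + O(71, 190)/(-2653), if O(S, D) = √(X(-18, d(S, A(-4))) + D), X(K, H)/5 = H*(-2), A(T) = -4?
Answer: 402707/178558 - 15*√22/2653 ≈ 2.2288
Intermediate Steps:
d(h, I) = 21 - 7*h (d(h, I) = -7*(-3 + h) = 21 - 7*h)
X(K, H) = -10*H (X(K, H) = 5*(H*(-2)) = 5*(-2*H) = -10*H)
O(S, D) = √(-210 + D + 70*S) (O(S, D) = √(-10*(21 - 7*S) + D) = √((-210 + 70*S) + D) = √(-210 + D + 70*S))
402707/178558 + O(71, 190)/(-2653) = 402707/178558 + √(-210 + 190 + 70*71)/(-2653) = 402707*(1/178558) + √(-210 + 190 + 4970)*(-1/2653) = 402707/178558 + √4950*(-1/2653) = 402707/178558 + (15*√22)*(-1/2653) = 402707/178558 - 15*√22/2653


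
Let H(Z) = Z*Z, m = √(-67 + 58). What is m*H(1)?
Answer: 3*I ≈ 3.0*I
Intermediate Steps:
m = 3*I (m = √(-9) = 3*I ≈ 3.0*I)
H(Z) = Z²
m*H(1) = (3*I)*1² = (3*I)*1 = 3*I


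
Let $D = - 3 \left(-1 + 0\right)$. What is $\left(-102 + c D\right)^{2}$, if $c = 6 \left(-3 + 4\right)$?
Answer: $7056$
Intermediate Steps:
$D = 3$ ($D = \left(-3\right) \left(-1\right) = 3$)
$c = 6$ ($c = 6 \cdot 1 = 6$)
$\left(-102 + c D\right)^{2} = \left(-102 + 6 \cdot 3\right)^{2} = \left(-102 + 18\right)^{2} = \left(-84\right)^{2} = 7056$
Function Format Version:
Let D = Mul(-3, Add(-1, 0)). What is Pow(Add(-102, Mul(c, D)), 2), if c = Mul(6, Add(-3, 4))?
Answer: 7056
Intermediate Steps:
D = 3 (D = Mul(-3, -1) = 3)
c = 6 (c = Mul(6, 1) = 6)
Pow(Add(-102, Mul(c, D)), 2) = Pow(Add(-102, Mul(6, 3)), 2) = Pow(Add(-102, 18), 2) = Pow(-84, 2) = 7056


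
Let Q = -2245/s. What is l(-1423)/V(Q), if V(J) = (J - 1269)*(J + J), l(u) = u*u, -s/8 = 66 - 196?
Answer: 43803264128/118716049 ≈ 368.98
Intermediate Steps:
s = 1040 (s = -8*(66 - 196) = -8*(-130) = 1040)
l(u) = u²
Q = -449/208 (Q = -2245/1040 = -2245*1/1040 = -449/208 ≈ -2.1587)
V(J) = 2*J*(-1269 + J) (V(J) = (-1269 + J)*(2*J) = 2*J*(-1269 + J))
l(-1423)/V(Q) = (-1423)²/((2*(-449/208)*(-1269 - 449/208))) = 2024929/((2*(-449/208)*(-264401/208))) = 2024929/(118716049/21632) = 2024929*(21632/118716049) = 43803264128/118716049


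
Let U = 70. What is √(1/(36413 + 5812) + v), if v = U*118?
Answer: √589086888189/8445 ≈ 90.885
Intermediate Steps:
v = 8260 (v = 70*118 = 8260)
√(1/(36413 + 5812) + v) = √(1/(36413 + 5812) + 8260) = √(1/42225 + 8260) = √(348778501/42225) = √589086888189/8445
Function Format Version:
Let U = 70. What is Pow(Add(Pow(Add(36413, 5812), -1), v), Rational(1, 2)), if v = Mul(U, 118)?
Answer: Mul(Rational(1, 8445), Pow(589086888189, Rational(1, 2))) ≈ 90.885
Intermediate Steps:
v = 8260 (v = Mul(70, 118) = 8260)
Pow(Add(Pow(Add(36413, 5812), -1), v), Rational(1, 2)) = Pow(Add(Pow(Add(36413, 5812), -1), 8260), Rational(1, 2)) = Pow(Add(Pow(42225, -1), 8260), Rational(1, 2)) = Pow(Add(Rational(1, 42225), 8260), Rational(1, 2)) = Pow(Rational(348778501, 42225), Rational(1, 2)) = Mul(Rational(1, 8445), Pow(589086888189, Rational(1, 2)))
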